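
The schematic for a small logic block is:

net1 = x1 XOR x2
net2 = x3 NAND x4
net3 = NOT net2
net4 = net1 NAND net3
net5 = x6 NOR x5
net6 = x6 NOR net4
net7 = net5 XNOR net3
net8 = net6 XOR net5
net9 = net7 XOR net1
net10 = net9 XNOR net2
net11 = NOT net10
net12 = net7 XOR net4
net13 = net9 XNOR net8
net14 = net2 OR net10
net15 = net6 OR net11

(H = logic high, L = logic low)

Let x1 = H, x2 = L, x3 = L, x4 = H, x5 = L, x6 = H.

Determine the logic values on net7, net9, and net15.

net1 = x1 XOR x2 = H XOR L = H
net2 = x3 NAND x4 = L NAND H = H
net3 = NOT net2 = NOT H = L
net4 = net1 NAND net3 = H NAND L = H
net5 = x6 NOR x5 = H NOR L = L
net6 = x6 NOR net4 = H NOR H = L
net7 = net5 XNOR net3 = L XNOR L = H
net9 = net7 XOR net1 = H XOR H = L
net10 = net9 XNOR net2 = L XNOR H = L
net11 = NOT net10 = NOT L = H
net15 = net6 OR net11 = L OR H = H

net7 = H, net9 = L, net15 = H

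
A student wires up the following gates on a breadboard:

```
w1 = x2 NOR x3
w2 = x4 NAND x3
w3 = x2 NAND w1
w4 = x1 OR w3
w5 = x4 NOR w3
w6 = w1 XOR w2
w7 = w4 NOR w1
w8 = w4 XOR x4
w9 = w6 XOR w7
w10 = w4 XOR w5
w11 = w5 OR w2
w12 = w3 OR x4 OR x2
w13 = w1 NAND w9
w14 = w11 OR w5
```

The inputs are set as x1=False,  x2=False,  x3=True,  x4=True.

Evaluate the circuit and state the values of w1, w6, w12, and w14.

w1 = False; w6 = False; w12 = True; w14 = False

w1 = x2 NOR x3 = False NOR True = False
w2 = x4 NAND x3 = True NAND True = False
w3 = x2 NAND w1 = False NAND False = True
w5 = x4 NOR w3 = True NOR True = False
w6 = w1 XOR w2 = False XOR False = False
w11 = w5 OR w2 = False OR False = False
w12 = w3 OR x4 OR x2 = True OR True OR False = True
w14 = w11 OR w5 = False OR False = False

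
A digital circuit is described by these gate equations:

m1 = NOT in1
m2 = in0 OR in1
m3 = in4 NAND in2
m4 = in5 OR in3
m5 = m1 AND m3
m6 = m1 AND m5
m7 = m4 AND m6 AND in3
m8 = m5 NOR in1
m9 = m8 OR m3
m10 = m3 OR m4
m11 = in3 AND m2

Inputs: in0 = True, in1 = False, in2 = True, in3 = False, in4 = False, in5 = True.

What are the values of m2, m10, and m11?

m2 = True, m10 = True, m11 = False

m2 = in0 OR in1 = True OR False = True
m3 = in4 NAND in2 = False NAND True = True
m4 = in5 OR in3 = True OR False = True
m10 = m3 OR m4 = True OR True = True
m11 = in3 AND m2 = False AND True = False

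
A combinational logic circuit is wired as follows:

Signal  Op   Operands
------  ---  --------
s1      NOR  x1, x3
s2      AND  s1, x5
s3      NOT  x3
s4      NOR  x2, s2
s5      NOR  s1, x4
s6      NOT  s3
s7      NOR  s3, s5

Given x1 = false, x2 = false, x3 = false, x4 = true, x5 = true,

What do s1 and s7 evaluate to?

s1 = true  s7 = false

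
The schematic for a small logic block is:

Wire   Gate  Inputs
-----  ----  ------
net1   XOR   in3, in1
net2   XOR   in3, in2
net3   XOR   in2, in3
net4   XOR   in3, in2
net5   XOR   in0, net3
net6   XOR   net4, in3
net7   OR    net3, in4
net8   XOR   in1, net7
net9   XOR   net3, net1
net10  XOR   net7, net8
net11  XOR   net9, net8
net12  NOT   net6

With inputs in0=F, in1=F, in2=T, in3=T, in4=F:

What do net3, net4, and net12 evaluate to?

net3 = F  net4 = F  net12 = F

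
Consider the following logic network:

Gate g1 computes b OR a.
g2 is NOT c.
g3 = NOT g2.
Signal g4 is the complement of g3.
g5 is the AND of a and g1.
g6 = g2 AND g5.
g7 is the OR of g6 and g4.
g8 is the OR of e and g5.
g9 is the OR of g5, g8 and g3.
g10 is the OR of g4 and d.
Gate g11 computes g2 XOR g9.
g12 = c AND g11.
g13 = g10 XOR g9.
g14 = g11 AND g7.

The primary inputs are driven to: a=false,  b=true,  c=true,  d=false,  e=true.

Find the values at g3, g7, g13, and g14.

g3 = true; g7 = false; g13 = true; g14 = false

g1 = b OR a = true OR false = true
g2 = NOT c = NOT true = false
g3 = NOT g2 = NOT false = true
g4 = NOT g3 = NOT true = false
g5 = a AND g1 = false AND true = false
g6 = g2 AND g5 = false AND false = false
g7 = g6 OR g4 = false OR false = false
g8 = e OR g5 = true OR false = true
g9 = g5 OR g8 OR g3 = false OR true OR true = true
g10 = g4 OR d = false OR false = false
g11 = g2 XOR g9 = false XOR true = true
g13 = g10 XOR g9 = false XOR true = true
g14 = g11 AND g7 = true AND false = false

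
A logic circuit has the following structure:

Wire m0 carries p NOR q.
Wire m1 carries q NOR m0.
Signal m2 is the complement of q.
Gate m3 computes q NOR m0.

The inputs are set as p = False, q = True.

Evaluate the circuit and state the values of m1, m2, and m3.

m1 = False, m2 = False, m3 = False

m0 = p NOR q = False NOR True = False
m1 = q NOR m0 = True NOR False = False
m2 = NOT q = NOT True = False
m3 = q NOR m0 = True NOR False = False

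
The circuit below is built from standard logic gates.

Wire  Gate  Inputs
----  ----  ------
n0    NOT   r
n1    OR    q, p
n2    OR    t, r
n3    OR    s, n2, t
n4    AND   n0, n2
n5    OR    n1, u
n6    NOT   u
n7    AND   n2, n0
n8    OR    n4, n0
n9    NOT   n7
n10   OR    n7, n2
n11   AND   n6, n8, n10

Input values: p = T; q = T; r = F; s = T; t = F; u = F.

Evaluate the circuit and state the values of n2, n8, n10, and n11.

n0 = NOT r = NOT F = T
n2 = t OR r = F OR F = F
n4 = n0 AND n2 = T AND F = F
n6 = NOT u = NOT F = T
n7 = n2 AND n0 = F AND T = F
n8 = n4 OR n0 = F OR T = T
n10 = n7 OR n2 = F OR F = F
n11 = n6 AND n8 AND n10 = T AND T AND F = F

n2 = F, n8 = T, n10 = F, n11 = F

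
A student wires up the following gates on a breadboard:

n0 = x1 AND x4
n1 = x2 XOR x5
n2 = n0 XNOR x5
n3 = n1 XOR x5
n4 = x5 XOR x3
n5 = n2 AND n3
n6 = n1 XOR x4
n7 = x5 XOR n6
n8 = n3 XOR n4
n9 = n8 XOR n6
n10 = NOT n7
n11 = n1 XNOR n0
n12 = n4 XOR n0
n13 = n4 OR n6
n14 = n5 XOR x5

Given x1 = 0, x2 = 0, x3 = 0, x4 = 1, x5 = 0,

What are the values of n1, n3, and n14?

n1 = 0, n3 = 0, n14 = 0

n0 = x1 AND x4 = 0 AND 1 = 0
n1 = x2 XOR x5 = 0 XOR 0 = 0
n2 = n0 XNOR x5 = 0 XNOR 0 = 1
n3 = n1 XOR x5 = 0 XOR 0 = 0
n5 = n2 AND n3 = 1 AND 0 = 0
n14 = n5 XOR x5 = 0 XOR 0 = 0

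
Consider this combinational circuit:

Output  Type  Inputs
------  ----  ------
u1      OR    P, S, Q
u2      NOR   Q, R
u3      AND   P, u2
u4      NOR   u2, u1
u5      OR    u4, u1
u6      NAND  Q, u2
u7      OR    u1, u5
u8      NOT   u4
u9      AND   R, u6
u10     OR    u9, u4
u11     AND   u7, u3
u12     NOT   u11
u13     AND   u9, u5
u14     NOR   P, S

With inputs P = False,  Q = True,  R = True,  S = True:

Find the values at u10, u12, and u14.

u1 = P OR S OR Q = False OR True OR True = True
u2 = Q NOR R = True NOR True = False
u3 = P AND u2 = False AND False = False
u4 = u2 NOR u1 = False NOR True = False
u5 = u4 OR u1 = False OR True = True
u6 = Q NAND u2 = True NAND False = True
u7 = u1 OR u5 = True OR True = True
u9 = R AND u6 = True AND True = True
u10 = u9 OR u4 = True OR False = True
u11 = u7 AND u3 = True AND False = False
u12 = NOT u11 = NOT False = True
u14 = P NOR S = False NOR True = False

u10 = True; u12 = True; u14 = False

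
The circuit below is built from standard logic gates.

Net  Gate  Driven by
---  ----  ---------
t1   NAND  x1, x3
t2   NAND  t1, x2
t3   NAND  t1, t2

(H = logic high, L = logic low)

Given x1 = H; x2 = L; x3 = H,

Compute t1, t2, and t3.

t1 = x1 NAND x3 = H NAND H = L
t2 = t1 NAND x2 = L NAND L = H
t3 = t1 NAND t2 = L NAND H = H

t1 = L, t2 = H, t3 = H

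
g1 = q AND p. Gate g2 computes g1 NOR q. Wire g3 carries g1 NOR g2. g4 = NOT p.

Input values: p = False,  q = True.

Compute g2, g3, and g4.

g2 = False, g3 = True, g4 = True

g1 = q AND p = True AND False = False
g2 = g1 NOR q = False NOR True = False
g3 = g1 NOR g2 = False NOR False = True
g4 = NOT p = NOT False = True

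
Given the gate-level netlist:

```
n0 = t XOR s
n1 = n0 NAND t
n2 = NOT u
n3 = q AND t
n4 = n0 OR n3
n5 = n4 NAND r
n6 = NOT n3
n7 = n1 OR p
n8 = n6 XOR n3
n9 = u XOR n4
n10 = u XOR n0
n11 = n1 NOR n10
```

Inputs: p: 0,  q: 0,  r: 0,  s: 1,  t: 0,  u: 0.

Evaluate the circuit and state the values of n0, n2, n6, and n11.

n0 = t XOR s = 0 XOR 1 = 1
n1 = n0 NAND t = 1 NAND 0 = 1
n2 = NOT u = NOT 0 = 1
n3 = q AND t = 0 AND 0 = 0
n6 = NOT n3 = NOT 0 = 1
n10 = u XOR n0 = 0 XOR 1 = 1
n11 = n1 NOR n10 = 1 NOR 1 = 0

n0 = 1, n2 = 1, n6 = 1, n11 = 0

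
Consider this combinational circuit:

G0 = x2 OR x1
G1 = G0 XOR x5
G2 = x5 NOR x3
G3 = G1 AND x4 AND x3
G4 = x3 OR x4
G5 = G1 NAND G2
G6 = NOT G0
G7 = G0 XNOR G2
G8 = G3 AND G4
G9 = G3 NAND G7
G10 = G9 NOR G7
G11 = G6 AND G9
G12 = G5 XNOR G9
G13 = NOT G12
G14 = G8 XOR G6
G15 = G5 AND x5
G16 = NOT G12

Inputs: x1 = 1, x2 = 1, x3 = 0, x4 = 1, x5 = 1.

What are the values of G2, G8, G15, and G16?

G2 = 0, G8 = 0, G15 = 1, G16 = 0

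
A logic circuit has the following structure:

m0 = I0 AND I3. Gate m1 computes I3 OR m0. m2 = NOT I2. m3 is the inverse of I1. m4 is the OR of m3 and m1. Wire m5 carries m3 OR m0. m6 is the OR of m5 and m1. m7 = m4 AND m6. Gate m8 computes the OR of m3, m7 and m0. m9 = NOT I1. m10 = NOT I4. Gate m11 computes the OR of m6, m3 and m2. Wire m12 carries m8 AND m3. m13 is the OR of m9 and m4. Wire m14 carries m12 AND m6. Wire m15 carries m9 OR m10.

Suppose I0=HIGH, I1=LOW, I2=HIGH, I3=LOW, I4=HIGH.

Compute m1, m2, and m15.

m0 = I0 AND I3 = HIGH AND LOW = LOW
m1 = I3 OR m0 = LOW OR LOW = LOW
m2 = NOT I2 = NOT HIGH = LOW
m9 = NOT I1 = NOT LOW = HIGH
m10 = NOT I4 = NOT HIGH = LOW
m15 = m9 OR m10 = HIGH OR LOW = HIGH

m1 = LOW  m2 = LOW  m15 = HIGH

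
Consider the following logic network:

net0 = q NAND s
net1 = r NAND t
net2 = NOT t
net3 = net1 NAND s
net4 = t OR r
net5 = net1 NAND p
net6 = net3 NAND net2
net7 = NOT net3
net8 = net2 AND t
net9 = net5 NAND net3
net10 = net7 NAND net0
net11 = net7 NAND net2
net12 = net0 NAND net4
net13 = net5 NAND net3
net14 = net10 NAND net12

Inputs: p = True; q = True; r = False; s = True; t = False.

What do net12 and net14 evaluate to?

net0 = q NAND s = True NAND True = False
net1 = r NAND t = False NAND False = True
net3 = net1 NAND s = True NAND True = False
net4 = t OR r = False OR False = False
net7 = NOT net3 = NOT False = True
net10 = net7 NAND net0 = True NAND False = True
net12 = net0 NAND net4 = False NAND False = True
net14 = net10 NAND net12 = True NAND True = False

net12 = True  net14 = False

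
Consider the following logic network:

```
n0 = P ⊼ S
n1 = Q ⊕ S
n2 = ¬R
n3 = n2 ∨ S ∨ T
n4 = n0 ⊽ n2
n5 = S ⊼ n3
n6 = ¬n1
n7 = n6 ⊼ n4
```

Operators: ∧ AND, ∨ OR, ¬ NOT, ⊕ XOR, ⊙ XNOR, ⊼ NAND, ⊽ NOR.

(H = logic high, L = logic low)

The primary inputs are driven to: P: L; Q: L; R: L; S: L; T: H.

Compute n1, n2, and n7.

n0 = P NAND S = L NAND L = H
n1 = Q XOR S = L XOR L = L
n2 = NOT R = NOT L = H
n4 = n0 NOR n2 = H NOR H = L
n6 = NOT n1 = NOT L = H
n7 = n6 NAND n4 = H NAND L = H

n1 = L, n2 = H, n7 = H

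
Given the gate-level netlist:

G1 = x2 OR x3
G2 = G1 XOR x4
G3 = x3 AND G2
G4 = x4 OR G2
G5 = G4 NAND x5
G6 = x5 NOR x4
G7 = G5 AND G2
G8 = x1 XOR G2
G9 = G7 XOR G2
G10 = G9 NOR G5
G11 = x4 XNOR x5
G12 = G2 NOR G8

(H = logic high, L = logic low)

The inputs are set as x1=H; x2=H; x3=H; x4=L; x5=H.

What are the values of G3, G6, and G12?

G3 = H  G6 = L  G12 = L

G1 = x2 OR x3 = H OR H = H
G2 = G1 XOR x4 = H XOR L = H
G3 = x3 AND G2 = H AND H = H
G6 = x5 NOR x4 = H NOR L = L
G8 = x1 XOR G2 = H XOR H = L
G12 = G2 NOR G8 = H NOR L = L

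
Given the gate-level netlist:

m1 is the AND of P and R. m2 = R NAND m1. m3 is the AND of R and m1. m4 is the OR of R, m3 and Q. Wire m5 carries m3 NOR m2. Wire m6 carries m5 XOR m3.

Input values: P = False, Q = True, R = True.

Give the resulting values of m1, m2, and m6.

m1 = False, m2 = True, m6 = False

m1 = P AND R = False AND True = False
m2 = R NAND m1 = True NAND False = True
m3 = R AND m1 = True AND False = False
m5 = m3 NOR m2 = False NOR True = False
m6 = m5 XOR m3 = False XOR False = False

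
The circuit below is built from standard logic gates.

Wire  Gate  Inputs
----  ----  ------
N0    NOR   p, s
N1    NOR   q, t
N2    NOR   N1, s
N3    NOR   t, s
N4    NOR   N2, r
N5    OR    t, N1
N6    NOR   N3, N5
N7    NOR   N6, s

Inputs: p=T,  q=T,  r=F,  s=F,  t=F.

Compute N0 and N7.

N0 = F, N7 = T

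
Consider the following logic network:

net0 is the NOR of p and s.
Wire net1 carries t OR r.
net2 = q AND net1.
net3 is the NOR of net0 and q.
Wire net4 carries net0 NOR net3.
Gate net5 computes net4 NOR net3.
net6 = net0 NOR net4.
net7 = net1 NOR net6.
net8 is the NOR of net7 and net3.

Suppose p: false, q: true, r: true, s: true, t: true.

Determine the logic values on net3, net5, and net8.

net0 = p NOR s = false NOR true = false
net1 = t OR r = true OR true = true
net3 = net0 NOR q = false NOR true = false
net4 = net0 NOR net3 = false NOR false = true
net5 = net4 NOR net3 = true NOR false = false
net6 = net0 NOR net4 = false NOR true = false
net7 = net1 NOR net6 = true NOR false = false
net8 = net7 NOR net3 = false NOR false = true

net3 = false  net5 = false  net8 = true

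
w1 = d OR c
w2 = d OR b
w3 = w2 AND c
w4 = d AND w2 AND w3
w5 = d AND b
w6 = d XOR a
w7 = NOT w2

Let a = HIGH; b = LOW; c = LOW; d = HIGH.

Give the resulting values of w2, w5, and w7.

w2 = d OR b = HIGH OR LOW = HIGH
w5 = d AND b = HIGH AND LOW = LOW
w7 = NOT w2 = NOT HIGH = LOW

w2 = HIGH; w5 = LOW; w7 = LOW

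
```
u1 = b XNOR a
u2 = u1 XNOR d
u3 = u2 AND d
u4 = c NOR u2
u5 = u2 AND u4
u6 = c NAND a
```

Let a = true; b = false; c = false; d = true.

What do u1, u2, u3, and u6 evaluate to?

u1 = false  u2 = false  u3 = false  u6 = true

u1 = b XNOR a = false XNOR true = false
u2 = u1 XNOR d = false XNOR true = false
u3 = u2 AND d = false AND true = false
u6 = c NAND a = false NAND true = true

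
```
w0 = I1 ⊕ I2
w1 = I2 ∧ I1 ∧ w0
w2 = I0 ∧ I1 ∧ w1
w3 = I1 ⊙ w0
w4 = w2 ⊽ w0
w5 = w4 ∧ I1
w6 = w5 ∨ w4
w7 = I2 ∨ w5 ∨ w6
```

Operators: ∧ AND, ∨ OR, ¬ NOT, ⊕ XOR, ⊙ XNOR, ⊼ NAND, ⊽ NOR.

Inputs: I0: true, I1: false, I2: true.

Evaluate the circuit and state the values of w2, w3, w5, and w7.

w0 = I1 XOR I2 = false XOR true = true
w1 = I2 AND I1 AND w0 = true AND false AND true = false
w2 = I0 AND I1 AND w1 = true AND false AND false = false
w3 = I1 XNOR w0 = false XNOR true = false
w4 = w2 NOR w0 = false NOR true = false
w5 = w4 AND I1 = false AND false = false
w6 = w5 OR w4 = false OR false = false
w7 = I2 OR w5 OR w6 = true OR false OR false = true

w2 = false, w3 = false, w5 = false, w7 = true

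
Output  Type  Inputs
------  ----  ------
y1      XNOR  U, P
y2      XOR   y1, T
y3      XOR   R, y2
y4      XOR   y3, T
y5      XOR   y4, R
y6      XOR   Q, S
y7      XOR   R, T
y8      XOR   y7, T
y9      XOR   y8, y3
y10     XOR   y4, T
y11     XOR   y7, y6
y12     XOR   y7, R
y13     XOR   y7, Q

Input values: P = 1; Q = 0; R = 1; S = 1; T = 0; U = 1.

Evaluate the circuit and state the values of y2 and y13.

y2 = 1, y13 = 1

y1 = U XNOR P = 1 XNOR 1 = 1
y2 = y1 XOR T = 1 XOR 0 = 1
y7 = R XOR T = 1 XOR 0 = 1
y13 = y7 XOR Q = 1 XOR 0 = 1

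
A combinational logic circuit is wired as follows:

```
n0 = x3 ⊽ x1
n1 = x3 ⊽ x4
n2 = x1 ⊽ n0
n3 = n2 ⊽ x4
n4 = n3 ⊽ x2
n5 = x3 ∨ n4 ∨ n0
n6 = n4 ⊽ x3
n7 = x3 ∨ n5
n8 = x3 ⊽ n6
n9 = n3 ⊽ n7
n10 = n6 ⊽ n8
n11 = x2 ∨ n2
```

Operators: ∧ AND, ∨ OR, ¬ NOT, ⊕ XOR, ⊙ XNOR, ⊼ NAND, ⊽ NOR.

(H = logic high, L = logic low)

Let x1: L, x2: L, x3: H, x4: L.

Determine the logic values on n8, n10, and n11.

n8 = L; n10 = H; n11 = H

n0 = x3 NOR x1 = H NOR L = L
n2 = x1 NOR n0 = L NOR L = H
n3 = n2 NOR x4 = H NOR L = L
n4 = n3 NOR x2 = L NOR L = H
n6 = n4 NOR x3 = H NOR H = L
n8 = x3 NOR n6 = H NOR L = L
n10 = n6 NOR n8 = L NOR L = H
n11 = x2 OR n2 = L OR H = H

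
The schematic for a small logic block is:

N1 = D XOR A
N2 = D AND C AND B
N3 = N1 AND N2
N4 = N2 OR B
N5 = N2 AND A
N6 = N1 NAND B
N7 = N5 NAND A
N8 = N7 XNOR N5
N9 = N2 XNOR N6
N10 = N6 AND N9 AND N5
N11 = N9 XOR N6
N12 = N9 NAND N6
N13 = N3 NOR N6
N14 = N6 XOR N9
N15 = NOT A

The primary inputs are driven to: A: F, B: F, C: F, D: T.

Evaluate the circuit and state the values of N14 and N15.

N1 = D XOR A = T XOR F = T
N2 = D AND C AND B = T AND F AND F = F
N6 = N1 NAND B = T NAND F = T
N9 = N2 XNOR N6 = F XNOR T = F
N14 = N6 XOR N9 = T XOR F = T
N15 = NOT A = NOT F = T

N14 = T  N15 = T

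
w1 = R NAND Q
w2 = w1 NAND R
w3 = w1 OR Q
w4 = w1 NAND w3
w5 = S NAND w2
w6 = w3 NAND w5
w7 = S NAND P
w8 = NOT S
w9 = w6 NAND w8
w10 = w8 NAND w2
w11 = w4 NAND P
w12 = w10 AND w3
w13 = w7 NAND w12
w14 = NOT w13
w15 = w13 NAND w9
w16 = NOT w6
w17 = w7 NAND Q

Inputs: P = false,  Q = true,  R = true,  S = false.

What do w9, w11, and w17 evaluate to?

w9 = true, w11 = true, w17 = false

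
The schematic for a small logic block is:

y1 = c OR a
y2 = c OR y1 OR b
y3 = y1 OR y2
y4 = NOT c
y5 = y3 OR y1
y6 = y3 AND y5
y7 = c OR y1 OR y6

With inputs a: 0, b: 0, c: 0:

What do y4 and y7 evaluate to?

y1 = c OR a = 0 OR 0 = 0
y2 = c OR y1 OR b = 0 OR 0 OR 0 = 0
y3 = y1 OR y2 = 0 OR 0 = 0
y4 = NOT c = NOT 0 = 1
y5 = y3 OR y1 = 0 OR 0 = 0
y6 = y3 AND y5 = 0 AND 0 = 0
y7 = c OR y1 OR y6 = 0 OR 0 OR 0 = 0

y4 = 1; y7 = 0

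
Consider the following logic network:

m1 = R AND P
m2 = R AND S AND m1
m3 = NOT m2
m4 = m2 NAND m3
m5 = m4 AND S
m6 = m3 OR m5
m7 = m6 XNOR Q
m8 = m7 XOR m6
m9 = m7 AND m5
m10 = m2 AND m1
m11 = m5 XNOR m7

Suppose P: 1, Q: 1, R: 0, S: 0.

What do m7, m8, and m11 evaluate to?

m7 = 1  m8 = 0  m11 = 0

m1 = R AND P = 0 AND 1 = 0
m2 = R AND S AND m1 = 0 AND 0 AND 0 = 0
m3 = NOT m2 = NOT 0 = 1
m4 = m2 NAND m3 = 0 NAND 1 = 1
m5 = m4 AND S = 1 AND 0 = 0
m6 = m3 OR m5 = 1 OR 0 = 1
m7 = m6 XNOR Q = 1 XNOR 1 = 1
m8 = m7 XOR m6 = 1 XOR 1 = 0
m11 = m5 XNOR m7 = 0 XNOR 1 = 0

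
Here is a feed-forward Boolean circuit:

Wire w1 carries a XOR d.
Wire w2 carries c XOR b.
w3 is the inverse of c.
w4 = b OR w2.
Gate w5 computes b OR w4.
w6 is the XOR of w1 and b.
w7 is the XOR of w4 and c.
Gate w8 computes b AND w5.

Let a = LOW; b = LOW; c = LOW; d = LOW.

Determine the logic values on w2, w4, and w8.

w2 = LOW, w4 = LOW, w8 = LOW

w2 = c XOR b = LOW XOR LOW = LOW
w4 = b OR w2 = LOW OR LOW = LOW
w5 = b OR w4 = LOW OR LOW = LOW
w8 = b AND w5 = LOW AND LOW = LOW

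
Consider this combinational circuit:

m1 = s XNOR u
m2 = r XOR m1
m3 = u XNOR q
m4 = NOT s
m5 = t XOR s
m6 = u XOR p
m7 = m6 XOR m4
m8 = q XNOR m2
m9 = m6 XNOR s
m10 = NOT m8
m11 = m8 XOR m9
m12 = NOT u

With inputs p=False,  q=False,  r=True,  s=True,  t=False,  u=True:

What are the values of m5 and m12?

m5 = t XOR s = False XOR True = True
m12 = NOT u = NOT True = False

m5 = True, m12 = False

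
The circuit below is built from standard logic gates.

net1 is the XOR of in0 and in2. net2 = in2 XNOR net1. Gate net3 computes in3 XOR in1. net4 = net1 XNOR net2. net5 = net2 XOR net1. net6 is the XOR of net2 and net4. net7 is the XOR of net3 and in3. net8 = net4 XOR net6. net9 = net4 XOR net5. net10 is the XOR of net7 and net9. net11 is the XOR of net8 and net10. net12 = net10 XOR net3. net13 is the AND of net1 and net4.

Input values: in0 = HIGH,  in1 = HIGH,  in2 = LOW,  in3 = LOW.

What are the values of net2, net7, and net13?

net1 = in0 XOR in2 = HIGH XOR LOW = HIGH
net2 = in2 XNOR net1 = LOW XNOR HIGH = LOW
net3 = in3 XOR in1 = LOW XOR HIGH = HIGH
net4 = net1 XNOR net2 = HIGH XNOR LOW = LOW
net7 = net3 XOR in3 = HIGH XOR LOW = HIGH
net13 = net1 AND net4 = HIGH AND LOW = LOW

net2 = LOW, net7 = HIGH, net13 = LOW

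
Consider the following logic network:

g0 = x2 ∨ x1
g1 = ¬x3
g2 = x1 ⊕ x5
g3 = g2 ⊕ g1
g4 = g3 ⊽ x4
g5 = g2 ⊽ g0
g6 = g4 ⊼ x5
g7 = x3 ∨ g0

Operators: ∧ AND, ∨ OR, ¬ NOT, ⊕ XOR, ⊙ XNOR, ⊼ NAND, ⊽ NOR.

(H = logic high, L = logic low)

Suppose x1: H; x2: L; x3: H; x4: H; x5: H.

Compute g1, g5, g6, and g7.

g1 = L, g5 = L, g6 = H, g7 = H

g0 = x2 OR x1 = L OR H = H
g1 = NOT x3 = NOT H = L
g2 = x1 XOR x5 = H XOR H = L
g3 = g2 XOR g1 = L XOR L = L
g4 = g3 NOR x4 = L NOR H = L
g5 = g2 NOR g0 = L NOR H = L
g6 = g4 NAND x5 = L NAND H = H
g7 = x3 OR g0 = H OR H = H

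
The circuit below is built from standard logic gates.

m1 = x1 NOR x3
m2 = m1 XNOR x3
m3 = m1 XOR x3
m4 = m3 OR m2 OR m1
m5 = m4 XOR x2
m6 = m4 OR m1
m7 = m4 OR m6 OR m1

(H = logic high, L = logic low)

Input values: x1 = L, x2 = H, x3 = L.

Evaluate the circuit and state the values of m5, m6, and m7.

m1 = x1 NOR x3 = L NOR L = H
m2 = m1 XNOR x3 = H XNOR L = L
m3 = m1 XOR x3 = H XOR L = H
m4 = m3 OR m2 OR m1 = H OR L OR H = H
m5 = m4 XOR x2 = H XOR H = L
m6 = m4 OR m1 = H OR H = H
m7 = m4 OR m6 OR m1 = H OR H OR H = H

m5 = L, m6 = H, m7 = H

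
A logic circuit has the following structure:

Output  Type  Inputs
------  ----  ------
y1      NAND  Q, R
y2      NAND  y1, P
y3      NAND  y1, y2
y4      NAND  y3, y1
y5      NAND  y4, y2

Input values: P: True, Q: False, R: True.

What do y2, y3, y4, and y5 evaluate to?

y2 = False, y3 = True, y4 = False, y5 = True

y1 = Q NAND R = False NAND True = True
y2 = y1 NAND P = True NAND True = False
y3 = y1 NAND y2 = True NAND False = True
y4 = y3 NAND y1 = True NAND True = False
y5 = y4 NAND y2 = False NAND False = True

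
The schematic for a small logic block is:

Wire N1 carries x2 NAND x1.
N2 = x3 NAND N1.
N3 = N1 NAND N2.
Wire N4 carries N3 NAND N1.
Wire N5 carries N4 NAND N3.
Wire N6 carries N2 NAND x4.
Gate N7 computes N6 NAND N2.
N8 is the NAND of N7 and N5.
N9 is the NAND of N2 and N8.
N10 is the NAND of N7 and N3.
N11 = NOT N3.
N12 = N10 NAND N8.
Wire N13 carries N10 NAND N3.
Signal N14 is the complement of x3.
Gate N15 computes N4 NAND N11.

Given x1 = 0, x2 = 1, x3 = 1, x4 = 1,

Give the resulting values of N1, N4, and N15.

N1 = x2 NAND x1 = 1 NAND 0 = 1
N2 = x3 NAND N1 = 1 NAND 1 = 0
N3 = N1 NAND N2 = 1 NAND 0 = 1
N4 = N3 NAND N1 = 1 NAND 1 = 0
N11 = NOT N3 = NOT 1 = 0
N15 = N4 NAND N11 = 0 NAND 0 = 1

N1 = 1  N4 = 0  N15 = 1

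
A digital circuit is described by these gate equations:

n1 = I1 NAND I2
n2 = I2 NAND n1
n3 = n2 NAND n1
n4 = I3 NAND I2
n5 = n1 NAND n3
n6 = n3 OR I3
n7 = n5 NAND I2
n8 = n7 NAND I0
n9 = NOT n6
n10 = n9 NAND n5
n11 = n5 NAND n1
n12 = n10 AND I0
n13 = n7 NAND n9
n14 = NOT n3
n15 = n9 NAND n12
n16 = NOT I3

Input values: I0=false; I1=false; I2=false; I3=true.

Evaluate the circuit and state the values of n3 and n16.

n1 = I1 NAND I2 = false NAND false = true
n2 = I2 NAND n1 = false NAND true = true
n3 = n2 NAND n1 = true NAND true = false
n16 = NOT I3 = NOT true = false

n3 = false  n16 = false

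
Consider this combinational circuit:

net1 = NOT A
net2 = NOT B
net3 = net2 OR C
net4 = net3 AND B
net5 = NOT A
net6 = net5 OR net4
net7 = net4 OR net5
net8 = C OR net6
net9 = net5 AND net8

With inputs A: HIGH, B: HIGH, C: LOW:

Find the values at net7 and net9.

net7 = LOW; net9 = LOW

net2 = NOT B = NOT HIGH = LOW
net3 = net2 OR C = LOW OR LOW = LOW
net4 = net3 AND B = LOW AND HIGH = LOW
net5 = NOT A = NOT HIGH = LOW
net6 = net5 OR net4 = LOW OR LOW = LOW
net7 = net4 OR net5 = LOW OR LOW = LOW
net8 = C OR net6 = LOW OR LOW = LOW
net9 = net5 AND net8 = LOW AND LOW = LOW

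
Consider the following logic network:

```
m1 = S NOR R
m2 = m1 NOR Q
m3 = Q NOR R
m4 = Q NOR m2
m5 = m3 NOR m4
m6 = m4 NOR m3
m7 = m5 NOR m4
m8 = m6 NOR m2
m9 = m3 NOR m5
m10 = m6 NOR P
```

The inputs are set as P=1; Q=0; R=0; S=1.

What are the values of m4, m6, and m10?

m4 = 0, m6 = 0, m10 = 0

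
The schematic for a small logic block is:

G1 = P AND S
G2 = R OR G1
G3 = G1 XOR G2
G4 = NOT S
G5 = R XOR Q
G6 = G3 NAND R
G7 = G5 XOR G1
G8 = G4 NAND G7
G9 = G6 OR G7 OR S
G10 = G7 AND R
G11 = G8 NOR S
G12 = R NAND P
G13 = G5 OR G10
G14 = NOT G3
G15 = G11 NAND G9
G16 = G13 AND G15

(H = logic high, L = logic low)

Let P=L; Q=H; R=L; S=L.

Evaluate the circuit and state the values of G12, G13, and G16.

G12 = H  G13 = H  G16 = L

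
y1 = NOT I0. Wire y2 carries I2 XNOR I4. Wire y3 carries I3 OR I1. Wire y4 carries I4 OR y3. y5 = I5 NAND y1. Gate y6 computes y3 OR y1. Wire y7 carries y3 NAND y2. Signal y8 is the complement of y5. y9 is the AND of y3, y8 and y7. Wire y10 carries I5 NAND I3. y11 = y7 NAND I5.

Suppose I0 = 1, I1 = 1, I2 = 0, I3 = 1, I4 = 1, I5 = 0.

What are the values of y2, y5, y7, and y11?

y1 = NOT I0 = NOT 1 = 0
y2 = I2 XNOR I4 = 0 XNOR 1 = 0
y3 = I3 OR I1 = 1 OR 1 = 1
y5 = I5 NAND y1 = 0 NAND 0 = 1
y7 = y3 NAND y2 = 1 NAND 0 = 1
y11 = y7 NAND I5 = 1 NAND 0 = 1

y2 = 0; y5 = 1; y7 = 1; y11 = 1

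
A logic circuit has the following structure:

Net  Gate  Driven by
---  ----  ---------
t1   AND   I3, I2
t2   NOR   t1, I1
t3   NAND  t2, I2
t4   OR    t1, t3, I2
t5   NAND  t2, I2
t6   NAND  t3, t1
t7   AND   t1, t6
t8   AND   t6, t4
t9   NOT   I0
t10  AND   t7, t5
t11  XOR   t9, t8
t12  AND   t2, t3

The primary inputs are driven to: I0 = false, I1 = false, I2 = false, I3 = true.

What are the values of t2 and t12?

t1 = I3 AND I2 = true AND false = false
t2 = t1 NOR I1 = false NOR false = true
t3 = t2 NAND I2 = true NAND false = true
t12 = t2 AND t3 = true AND true = true

t2 = true  t12 = true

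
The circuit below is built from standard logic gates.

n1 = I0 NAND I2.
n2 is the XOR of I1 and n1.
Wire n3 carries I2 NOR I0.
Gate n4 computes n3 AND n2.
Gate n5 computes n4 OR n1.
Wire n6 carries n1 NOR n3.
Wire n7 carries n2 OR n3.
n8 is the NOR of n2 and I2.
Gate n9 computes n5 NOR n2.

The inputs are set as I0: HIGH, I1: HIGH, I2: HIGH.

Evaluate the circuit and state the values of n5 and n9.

n1 = I0 NAND I2 = HIGH NAND HIGH = LOW
n2 = I1 XOR n1 = HIGH XOR LOW = HIGH
n3 = I2 NOR I0 = HIGH NOR HIGH = LOW
n4 = n3 AND n2 = LOW AND HIGH = LOW
n5 = n4 OR n1 = LOW OR LOW = LOW
n9 = n5 NOR n2 = LOW NOR HIGH = LOW

n5 = LOW, n9 = LOW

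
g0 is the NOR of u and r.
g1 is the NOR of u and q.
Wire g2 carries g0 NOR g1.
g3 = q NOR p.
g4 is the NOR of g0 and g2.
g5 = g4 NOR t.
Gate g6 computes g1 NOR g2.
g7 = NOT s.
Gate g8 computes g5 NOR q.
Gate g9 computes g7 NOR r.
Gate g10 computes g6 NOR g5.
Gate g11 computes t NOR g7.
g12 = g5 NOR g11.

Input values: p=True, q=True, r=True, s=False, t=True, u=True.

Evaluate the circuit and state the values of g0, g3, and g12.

g0 = False; g3 = False; g12 = True

g0 = u NOR r = True NOR True = False
g1 = u NOR q = True NOR True = False
g2 = g0 NOR g1 = False NOR False = True
g3 = q NOR p = True NOR True = False
g4 = g0 NOR g2 = False NOR True = False
g5 = g4 NOR t = False NOR True = False
g7 = NOT s = NOT False = True
g11 = t NOR g7 = True NOR True = False
g12 = g5 NOR g11 = False NOR False = True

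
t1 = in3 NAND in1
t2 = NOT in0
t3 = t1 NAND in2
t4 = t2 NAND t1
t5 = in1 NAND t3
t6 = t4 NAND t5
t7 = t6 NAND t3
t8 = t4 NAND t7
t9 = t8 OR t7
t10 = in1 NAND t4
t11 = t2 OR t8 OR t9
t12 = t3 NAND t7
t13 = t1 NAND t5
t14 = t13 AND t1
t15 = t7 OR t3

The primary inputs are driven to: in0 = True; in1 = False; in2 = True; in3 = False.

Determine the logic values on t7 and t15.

t1 = in3 NAND in1 = False NAND False = True
t2 = NOT in0 = NOT True = False
t3 = t1 NAND in2 = True NAND True = False
t4 = t2 NAND t1 = False NAND True = True
t5 = in1 NAND t3 = False NAND False = True
t6 = t4 NAND t5 = True NAND True = False
t7 = t6 NAND t3 = False NAND False = True
t15 = t7 OR t3 = True OR False = True

t7 = True, t15 = True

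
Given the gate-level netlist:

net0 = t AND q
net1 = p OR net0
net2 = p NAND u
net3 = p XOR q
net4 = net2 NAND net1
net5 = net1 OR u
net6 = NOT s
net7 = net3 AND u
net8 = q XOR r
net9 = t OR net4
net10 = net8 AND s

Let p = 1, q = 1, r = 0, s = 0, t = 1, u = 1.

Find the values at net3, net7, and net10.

net3 = p XOR q = 1 XOR 1 = 0
net7 = net3 AND u = 0 AND 1 = 0
net8 = q XOR r = 1 XOR 0 = 1
net10 = net8 AND s = 1 AND 0 = 0

net3 = 0, net7 = 0, net10 = 0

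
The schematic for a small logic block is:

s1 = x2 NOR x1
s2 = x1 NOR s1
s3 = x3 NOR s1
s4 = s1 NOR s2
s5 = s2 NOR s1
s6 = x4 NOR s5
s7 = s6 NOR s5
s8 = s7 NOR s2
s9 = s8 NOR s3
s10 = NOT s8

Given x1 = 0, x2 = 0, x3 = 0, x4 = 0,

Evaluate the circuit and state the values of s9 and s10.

s9 = 0, s10 = 0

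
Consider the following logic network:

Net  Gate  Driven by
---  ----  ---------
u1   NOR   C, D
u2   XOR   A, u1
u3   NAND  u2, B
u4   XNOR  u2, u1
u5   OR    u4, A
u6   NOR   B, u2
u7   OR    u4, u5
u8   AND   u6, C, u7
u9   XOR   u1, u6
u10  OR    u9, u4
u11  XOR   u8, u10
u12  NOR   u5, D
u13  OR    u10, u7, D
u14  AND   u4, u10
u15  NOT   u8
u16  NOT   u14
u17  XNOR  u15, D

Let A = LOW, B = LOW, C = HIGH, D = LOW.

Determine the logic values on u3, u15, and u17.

u3 = HIGH, u15 = LOW, u17 = HIGH

u1 = C NOR D = HIGH NOR LOW = LOW
u2 = A XOR u1 = LOW XOR LOW = LOW
u3 = u2 NAND B = LOW NAND LOW = HIGH
u4 = u2 XNOR u1 = LOW XNOR LOW = HIGH
u5 = u4 OR A = HIGH OR LOW = HIGH
u6 = B NOR u2 = LOW NOR LOW = HIGH
u7 = u4 OR u5 = HIGH OR HIGH = HIGH
u8 = u6 AND C AND u7 = HIGH AND HIGH AND HIGH = HIGH
u15 = NOT u8 = NOT HIGH = LOW
u17 = u15 XNOR D = LOW XNOR LOW = HIGH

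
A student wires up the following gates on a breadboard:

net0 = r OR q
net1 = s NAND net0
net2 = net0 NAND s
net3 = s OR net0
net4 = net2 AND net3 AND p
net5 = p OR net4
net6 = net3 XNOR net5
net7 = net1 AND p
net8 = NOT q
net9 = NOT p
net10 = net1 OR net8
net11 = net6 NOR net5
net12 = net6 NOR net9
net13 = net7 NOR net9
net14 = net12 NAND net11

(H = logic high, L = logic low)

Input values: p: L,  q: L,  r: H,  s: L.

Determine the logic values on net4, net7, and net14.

net0 = r OR q = H OR L = H
net1 = s NAND net0 = L NAND H = H
net2 = net0 NAND s = H NAND L = H
net3 = s OR net0 = L OR H = H
net4 = net2 AND net3 AND p = H AND H AND L = L
net5 = p OR net4 = L OR L = L
net6 = net3 XNOR net5 = H XNOR L = L
net7 = net1 AND p = H AND L = L
net9 = NOT p = NOT L = H
net11 = net6 NOR net5 = L NOR L = H
net12 = net6 NOR net9 = L NOR H = L
net14 = net12 NAND net11 = L NAND H = H

net4 = L  net7 = L  net14 = H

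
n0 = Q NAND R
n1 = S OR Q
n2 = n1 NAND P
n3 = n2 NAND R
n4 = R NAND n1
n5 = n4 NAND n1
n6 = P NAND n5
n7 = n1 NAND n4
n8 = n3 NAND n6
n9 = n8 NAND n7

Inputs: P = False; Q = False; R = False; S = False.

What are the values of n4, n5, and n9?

n4 = True; n5 = True; n9 = True

n1 = S OR Q = False OR False = False
n2 = n1 NAND P = False NAND False = True
n3 = n2 NAND R = True NAND False = True
n4 = R NAND n1 = False NAND False = True
n5 = n4 NAND n1 = True NAND False = True
n6 = P NAND n5 = False NAND True = True
n7 = n1 NAND n4 = False NAND True = True
n8 = n3 NAND n6 = True NAND True = False
n9 = n8 NAND n7 = False NAND True = True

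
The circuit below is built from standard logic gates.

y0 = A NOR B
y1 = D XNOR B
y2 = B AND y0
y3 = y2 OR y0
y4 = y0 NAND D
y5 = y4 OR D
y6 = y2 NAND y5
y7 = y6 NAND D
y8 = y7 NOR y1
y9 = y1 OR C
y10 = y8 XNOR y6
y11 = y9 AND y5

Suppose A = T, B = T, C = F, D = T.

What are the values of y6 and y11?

y6 = T; y11 = T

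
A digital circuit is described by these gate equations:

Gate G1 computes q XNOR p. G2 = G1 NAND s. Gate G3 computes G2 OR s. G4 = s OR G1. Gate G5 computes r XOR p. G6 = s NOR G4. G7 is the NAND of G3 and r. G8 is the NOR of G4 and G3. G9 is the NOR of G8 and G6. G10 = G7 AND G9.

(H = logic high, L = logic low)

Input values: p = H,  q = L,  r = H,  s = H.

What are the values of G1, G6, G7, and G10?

G1 = q XNOR p = L XNOR H = L
G2 = G1 NAND s = L NAND H = H
G3 = G2 OR s = H OR H = H
G4 = s OR G1 = H OR L = H
G6 = s NOR G4 = H NOR H = L
G7 = G3 NAND r = H NAND H = L
G8 = G4 NOR G3 = H NOR H = L
G9 = G8 NOR G6 = L NOR L = H
G10 = G7 AND G9 = L AND H = L

G1 = L  G6 = L  G7 = L  G10 = L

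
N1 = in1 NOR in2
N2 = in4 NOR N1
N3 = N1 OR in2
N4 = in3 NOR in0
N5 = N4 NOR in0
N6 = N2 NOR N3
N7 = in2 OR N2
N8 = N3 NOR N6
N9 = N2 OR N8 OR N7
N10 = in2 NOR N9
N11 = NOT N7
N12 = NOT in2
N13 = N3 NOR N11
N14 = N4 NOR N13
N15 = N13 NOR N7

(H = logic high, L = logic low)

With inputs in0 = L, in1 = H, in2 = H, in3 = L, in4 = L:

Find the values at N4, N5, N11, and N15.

N4 = H, N5 = L, N11 = L, N15 = L

N1 = in1 NOR in2 = H NOR H = L
N2 = in4 NOR N1 = L NOR L = H
N3 = N1 OR in2 = L OR H = H
N4 = in3 NOR in0 = L NOR L = H
N5 = N4 NOR in0 = H NOR L = L
N7 = in2 OR N2 = H OR H = H
N11 = NOT N7 = NOT H = L
N13 = N3 NOR N11 = H NOR L = L
N15 = N13 NOR N7 = L NOR H = L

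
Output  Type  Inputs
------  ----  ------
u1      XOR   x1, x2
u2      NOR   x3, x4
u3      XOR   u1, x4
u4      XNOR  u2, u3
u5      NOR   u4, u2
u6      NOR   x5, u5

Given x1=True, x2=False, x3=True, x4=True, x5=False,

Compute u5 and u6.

u1 = x1 XOR x2 = True XOR False = True
u2 = x3 NOR x4 = True NOR True = False
u3 = u1 XOR x4 = True XOR True = False
u4 = u2 XNOR u3 = False XNOR False = True
u5 = u4 NOR u2 = True NOR False = False
u6 = x5 NOR u5 = False NOR False = True

u5 = False  u6 = True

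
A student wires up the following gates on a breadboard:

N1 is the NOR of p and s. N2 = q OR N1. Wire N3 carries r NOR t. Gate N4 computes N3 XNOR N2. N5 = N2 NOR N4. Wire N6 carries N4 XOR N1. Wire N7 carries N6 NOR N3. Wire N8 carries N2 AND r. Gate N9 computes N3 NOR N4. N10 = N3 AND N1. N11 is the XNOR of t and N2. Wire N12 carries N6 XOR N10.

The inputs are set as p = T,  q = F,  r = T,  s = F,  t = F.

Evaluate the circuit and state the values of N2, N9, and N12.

N1 = p NOR s = T NOR F = F
N2 = q OR N1 = F OR F = F
N3 = r NOR t = T NOR F = F
N4 = N3 XNOR N2 = F XNOR F = T
N6 = N4 XOR N1 = T XOR F = T
N9 = N3 NOR N4 = F NOR T = F
N10 = N3 AND N1 = F AND F = F
N12 = N6 XOR N10 = T XOR F = T

N2 = F, N9 = F, N12 = T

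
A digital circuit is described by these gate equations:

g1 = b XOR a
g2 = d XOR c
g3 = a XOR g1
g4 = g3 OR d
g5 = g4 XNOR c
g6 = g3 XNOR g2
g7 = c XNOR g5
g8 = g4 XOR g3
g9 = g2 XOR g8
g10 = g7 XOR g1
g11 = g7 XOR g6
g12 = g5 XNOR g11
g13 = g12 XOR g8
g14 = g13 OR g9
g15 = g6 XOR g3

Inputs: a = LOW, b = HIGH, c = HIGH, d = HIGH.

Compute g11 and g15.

g1 = b XOR a = HIGH XOR LOW = HIGH
g2 = d XOR c = HIGH XOR HIGH = LOW
g3 = a XOR g1 = LOW XOR HIGH = HIGH
g4 = g3 OR d = HIGH OR HIGH = HIGH
g5 = g4 XNOR c = HIGH XNOR HIGH = HIGH
g6 = g3 XNOR g2 = HIGH XNOR LOW = LOW
g7 = c XNOR g5 = HIGH XNOR HIGH = HIGH
g11 = g7 XOR g6 = HIGH XOR LOW = HIGH
g15 = g6 XOR g3 = LOW XOR HIGH = HIGH

g11 = HIGH, g15 = HIGH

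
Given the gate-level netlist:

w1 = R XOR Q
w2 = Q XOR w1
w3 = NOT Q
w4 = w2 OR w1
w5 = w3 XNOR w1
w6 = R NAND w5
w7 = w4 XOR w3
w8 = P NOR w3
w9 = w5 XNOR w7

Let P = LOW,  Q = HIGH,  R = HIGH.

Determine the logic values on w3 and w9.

w1 = R XOR Q = HIGH XOR HIGH = LOW
w2 = Q XOR w1 = HIGH XOR LOW = HIGH
w3 = NOT Q = NOT HIGH = LOW
w4 = w2 OR w1 = HIGH OR LOW = HIGH
w5 = w3 XNOR w1 = LOW XNOR LOW = HIGH
w7 = w4 XOR w3 = HIGH XOR LOW = HIGH
w9 = w5 XNOR w7 = HIGH XNOR HIGH = HIGH

w3 = LOW  w9 = HIGH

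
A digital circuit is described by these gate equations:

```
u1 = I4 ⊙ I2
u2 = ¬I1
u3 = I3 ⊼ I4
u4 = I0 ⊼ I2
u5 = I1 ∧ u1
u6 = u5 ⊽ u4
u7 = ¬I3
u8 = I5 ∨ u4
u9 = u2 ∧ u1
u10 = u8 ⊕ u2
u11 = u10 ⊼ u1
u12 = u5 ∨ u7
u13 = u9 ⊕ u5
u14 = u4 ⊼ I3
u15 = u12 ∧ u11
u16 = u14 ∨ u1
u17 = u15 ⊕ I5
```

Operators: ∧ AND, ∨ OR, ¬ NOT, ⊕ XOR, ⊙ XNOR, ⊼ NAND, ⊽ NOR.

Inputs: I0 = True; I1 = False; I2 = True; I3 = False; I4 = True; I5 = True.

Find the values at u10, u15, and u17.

u10 = False, u15 = True, u17 = False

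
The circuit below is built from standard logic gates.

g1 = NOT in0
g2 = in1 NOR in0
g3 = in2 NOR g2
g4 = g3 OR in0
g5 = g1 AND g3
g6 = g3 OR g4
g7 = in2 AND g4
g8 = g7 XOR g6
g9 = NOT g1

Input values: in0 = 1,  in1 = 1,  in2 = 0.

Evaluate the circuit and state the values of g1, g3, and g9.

g1 = 0, g3 = 1, g9 = 1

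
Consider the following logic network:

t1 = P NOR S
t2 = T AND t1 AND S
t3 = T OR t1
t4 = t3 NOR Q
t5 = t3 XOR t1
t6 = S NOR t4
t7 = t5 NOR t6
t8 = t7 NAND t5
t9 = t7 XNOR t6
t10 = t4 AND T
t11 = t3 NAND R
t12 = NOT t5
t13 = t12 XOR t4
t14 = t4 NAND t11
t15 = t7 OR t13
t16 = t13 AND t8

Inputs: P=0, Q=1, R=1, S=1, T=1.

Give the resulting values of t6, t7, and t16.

t6 = 0, t7 = 0, t16 = 0

t1 = P NOR S = 0 NOR 1 = 0
t3 = T OR t1 = 1 OR 0 = 1
t4 = t3 NOR Q = 1 NOR 1 = 0
t5 = t3 XOR t1 = 1 XOR 0 = 1
t6 = S NOR t4 = 1 NOR 0 = 0
t7 = t5 NOR t6 = 1 NOR 0 = 0
t8 = t7 NAND t5 = 0 NAND 1 = 1
t12 = NOT t5 = NOT 1 = 0
t13 = t12 XOR t4 = 0 XOR 0 = 0
t16 = t13 AND t8 = 0 AND 1 = 0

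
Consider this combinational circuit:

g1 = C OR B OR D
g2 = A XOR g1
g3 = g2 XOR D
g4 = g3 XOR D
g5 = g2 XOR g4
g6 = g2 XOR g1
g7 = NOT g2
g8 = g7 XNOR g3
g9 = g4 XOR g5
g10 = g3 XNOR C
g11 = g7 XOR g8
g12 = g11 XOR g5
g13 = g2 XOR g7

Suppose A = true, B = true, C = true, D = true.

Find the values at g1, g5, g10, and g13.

g1 = true, g5 = false, g10 = true, g13 = true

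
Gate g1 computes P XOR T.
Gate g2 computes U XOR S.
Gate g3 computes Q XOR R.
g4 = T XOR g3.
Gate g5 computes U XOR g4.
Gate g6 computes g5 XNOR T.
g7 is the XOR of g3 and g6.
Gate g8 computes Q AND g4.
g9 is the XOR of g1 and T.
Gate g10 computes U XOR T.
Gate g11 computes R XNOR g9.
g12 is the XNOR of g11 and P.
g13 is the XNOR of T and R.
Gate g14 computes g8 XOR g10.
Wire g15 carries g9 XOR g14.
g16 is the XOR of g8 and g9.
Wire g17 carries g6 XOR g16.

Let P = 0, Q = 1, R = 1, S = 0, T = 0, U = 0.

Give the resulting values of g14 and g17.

g14 = 0; g17 = 1

g1 = P XOR T = 0 XOR 0 = 0
g3 = Q XOR R = 1 XOR 1 = 0
g4 = T XOR g3 = 0 XOR 0 = 0
g5 = U XOR g4 = 0 XOR 0 = 0
g6 = g5 XNOR T = 0 XNOR 0 = 1
g8 = Q AND g4 = 1 AND 0 = 0
g9 = g1 XOR T = 0 XOR 0 = 0
g10 = U XOR T = 0 XOR 0 = 0
g14 = g8 XOR g10 = 0 XOR 0 = 0
g16 = g8 XOR g9 = 0 XOR 0 = 0
g17 = g6 XOR g16 = 1 XOR 0 = 1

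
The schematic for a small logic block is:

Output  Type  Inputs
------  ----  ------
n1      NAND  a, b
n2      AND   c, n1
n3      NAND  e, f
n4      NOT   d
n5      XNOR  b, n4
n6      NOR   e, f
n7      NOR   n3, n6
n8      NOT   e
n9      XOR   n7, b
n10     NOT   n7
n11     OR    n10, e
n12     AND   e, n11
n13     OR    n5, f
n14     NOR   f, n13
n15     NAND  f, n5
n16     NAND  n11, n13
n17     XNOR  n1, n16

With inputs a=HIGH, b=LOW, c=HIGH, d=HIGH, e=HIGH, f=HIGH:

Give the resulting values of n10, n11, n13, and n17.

n10 = LOW  n11 = HIGH  n13 = HIGH  n17 = LOW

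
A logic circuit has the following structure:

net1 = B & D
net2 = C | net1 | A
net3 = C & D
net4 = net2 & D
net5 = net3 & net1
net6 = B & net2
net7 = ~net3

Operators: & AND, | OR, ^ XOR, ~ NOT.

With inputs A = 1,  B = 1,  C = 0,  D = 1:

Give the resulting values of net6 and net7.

net1 = B AND D = 1 AND 1 = 1
net2 = C OR net1 OR A = 0 OR 1 OR 1 = 1
net3 = C AND D = 0 AND 1 = 0
net6 = B AND net2 = 1 AND 1 = 1
net7 = NOT net3 = NOT 0 = 1

net6 = 1; net7 = 1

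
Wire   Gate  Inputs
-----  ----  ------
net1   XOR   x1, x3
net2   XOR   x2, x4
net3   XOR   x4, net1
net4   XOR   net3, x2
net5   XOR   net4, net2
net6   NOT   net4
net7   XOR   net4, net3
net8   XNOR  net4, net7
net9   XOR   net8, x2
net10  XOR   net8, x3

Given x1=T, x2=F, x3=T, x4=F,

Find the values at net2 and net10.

net2 = F; net10 = F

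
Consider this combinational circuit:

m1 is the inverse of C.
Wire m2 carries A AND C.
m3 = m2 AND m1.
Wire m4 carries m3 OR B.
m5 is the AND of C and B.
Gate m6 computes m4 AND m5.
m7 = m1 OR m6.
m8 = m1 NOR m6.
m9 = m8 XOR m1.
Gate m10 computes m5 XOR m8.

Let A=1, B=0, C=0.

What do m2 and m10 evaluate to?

m1 = NOT C = NOT 0 = 1
m2 = A AND C = 1 AND 0 = 0
m3 = m2 AND m1 = 0 AND 1 = 0
m4 = m3 OR B = 0 OR 0 = 0
m5 = C AND B = 0 AND 0 = 0
m6 = m4 AND m5 = 0 AND 0 = 0
m8 = m1 NOR m6 = 1 NOR 0 = 0
m10 = m5 XOR m8 = 0 XOR 0 = 0

m2 = 0, m10 = 0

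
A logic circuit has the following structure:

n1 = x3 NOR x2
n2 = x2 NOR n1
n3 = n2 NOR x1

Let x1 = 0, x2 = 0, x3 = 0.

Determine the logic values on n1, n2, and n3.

n1 = x3 NOR x2 = 0 NOR 0 = 1
n2 = x2 NOR n1 = 0 NOR 1 = 0
n3 = n2 NOR x1 = 0 NOR 0 = 1

n1 = 1, n2 = 0, n3 = 1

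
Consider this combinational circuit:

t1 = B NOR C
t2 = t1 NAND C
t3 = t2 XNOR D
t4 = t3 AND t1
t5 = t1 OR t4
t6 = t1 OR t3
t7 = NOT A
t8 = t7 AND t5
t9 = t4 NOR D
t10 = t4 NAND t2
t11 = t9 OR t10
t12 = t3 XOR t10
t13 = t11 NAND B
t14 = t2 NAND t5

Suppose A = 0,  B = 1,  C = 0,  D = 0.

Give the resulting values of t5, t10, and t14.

t1 = B NOR C = 1 NOR 0 = 0
t2 = t1 NAND C = 0 NAND 0 = 1
t3 = t2 XNOR D = 1 XNOR 0 = 0
t4 = t3 AND t1 = 0 AND 0 = 0
t5 = t1 OR t4 = 0 OR 0 = 0
t10 = t4 NAND t2 = 0 NAND 1 = 1
t14 = t2 NAND t5 = 1 NAND 0 = 1

t5 = 0; t10 = 1; t14 = 1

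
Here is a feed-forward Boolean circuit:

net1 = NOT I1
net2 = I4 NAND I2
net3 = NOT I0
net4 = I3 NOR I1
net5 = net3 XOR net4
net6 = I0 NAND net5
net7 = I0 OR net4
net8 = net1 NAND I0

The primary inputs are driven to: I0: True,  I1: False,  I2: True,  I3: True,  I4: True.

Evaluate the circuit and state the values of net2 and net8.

net1 = NOT I1 = NOT False = True
net2 = I4 NAND I2 = True NAND True = False
net8 = net1 NAND I0 = True NAND True = False

net2 = False, net8 = False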